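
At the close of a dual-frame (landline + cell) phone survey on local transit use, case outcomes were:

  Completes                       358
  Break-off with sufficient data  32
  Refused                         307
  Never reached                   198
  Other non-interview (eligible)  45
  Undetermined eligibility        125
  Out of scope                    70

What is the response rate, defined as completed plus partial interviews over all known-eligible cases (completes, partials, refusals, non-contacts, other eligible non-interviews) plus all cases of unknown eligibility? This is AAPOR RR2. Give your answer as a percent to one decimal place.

36.6%

Top → 358 + 32 = 390
Denominator → 358 + 32 + 307 + 198 + 45 + 125 = 1065
RR2 = 390 / 1065 = 0.3662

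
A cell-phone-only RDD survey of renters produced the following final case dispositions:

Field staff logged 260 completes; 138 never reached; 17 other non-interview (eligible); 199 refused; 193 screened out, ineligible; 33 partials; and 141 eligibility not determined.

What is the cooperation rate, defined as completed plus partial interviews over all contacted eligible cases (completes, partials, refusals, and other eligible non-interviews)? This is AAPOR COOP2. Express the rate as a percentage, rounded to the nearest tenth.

57.6%

Num: 260 + 33 = 293
Base: 260 + 33 + 199 + 17 = 509
COOP2 = 293 / 509 = 0.5756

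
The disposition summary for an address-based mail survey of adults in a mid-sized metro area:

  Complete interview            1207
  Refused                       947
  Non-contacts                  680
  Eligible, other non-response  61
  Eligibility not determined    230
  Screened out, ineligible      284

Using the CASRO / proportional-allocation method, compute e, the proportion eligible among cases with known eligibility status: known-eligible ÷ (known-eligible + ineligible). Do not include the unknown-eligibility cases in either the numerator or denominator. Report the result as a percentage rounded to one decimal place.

91.1%

Determined eligible: 1207 + 947 + 680 + 61 = 2895
e = 2895 / (2895 + 284) = 2895 / 3179 = 0.9107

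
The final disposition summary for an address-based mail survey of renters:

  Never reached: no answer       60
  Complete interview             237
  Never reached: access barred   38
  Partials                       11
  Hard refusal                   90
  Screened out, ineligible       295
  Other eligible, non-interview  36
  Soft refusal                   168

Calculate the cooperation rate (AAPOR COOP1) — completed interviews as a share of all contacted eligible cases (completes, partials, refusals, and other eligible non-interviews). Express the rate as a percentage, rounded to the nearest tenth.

43.7%

Declined to participate = 90 + 168 = 258
No contact after all attempts = 60 + 38 = 98
Num = 237
Base = 237 + 11 + 258 + 36 = 542
COOP1 = 237 / 542 = 0.4373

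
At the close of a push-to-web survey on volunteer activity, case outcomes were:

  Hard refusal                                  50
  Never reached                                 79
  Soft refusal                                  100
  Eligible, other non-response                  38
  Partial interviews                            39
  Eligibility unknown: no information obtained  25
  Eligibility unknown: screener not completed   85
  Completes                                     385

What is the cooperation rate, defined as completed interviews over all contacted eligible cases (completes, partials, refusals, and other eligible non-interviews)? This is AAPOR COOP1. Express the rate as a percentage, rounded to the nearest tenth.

62.9%

Refused = 50 + 100 = 150
Eligibility not determined = 85 + 25 = 110
Top → 385
Denom → 385 + 39 + 150 + 38 = 612
COOP1 = 385 / 612 = 0.6291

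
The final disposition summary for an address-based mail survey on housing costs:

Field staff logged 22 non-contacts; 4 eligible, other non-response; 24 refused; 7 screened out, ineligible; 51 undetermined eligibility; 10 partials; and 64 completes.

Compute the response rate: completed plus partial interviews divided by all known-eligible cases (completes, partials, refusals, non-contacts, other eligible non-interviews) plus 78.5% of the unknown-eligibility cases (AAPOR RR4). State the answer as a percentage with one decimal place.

Numerator → 64 + 10 = 74
Determined eligible → 64 + 10 + 24 + 22 + 4 = 124
Estimated eligible among unknowns → 0.7850 × 51 = 40.04
Denominator → 124 + 40.04 = 164.04
RR4 = 74 / 164.04 = 0.4511

45.1%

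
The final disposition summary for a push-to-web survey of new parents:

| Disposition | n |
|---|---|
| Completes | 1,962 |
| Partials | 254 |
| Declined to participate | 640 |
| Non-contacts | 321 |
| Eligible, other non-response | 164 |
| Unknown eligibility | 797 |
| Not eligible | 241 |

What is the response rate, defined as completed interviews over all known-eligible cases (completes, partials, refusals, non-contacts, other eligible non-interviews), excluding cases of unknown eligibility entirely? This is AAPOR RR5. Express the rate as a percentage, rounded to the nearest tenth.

Numerator = 1962
Denom = 1962 + 254 + 640 + 321 + 164 = 3341
RR5 = 1962 / 3341 = 0.5872

58.7%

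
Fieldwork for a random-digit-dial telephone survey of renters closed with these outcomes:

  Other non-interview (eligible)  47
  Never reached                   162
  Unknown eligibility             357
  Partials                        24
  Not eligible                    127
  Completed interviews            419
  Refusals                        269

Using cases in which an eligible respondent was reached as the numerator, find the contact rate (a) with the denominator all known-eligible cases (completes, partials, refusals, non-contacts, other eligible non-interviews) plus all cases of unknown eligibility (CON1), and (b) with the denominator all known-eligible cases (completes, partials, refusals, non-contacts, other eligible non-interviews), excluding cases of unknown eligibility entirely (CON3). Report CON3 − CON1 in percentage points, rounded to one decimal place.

Num: 419 + 24 + 269 + 47 = 759
Base: 419 + 24 + 269 + 162 + 47 + 357 = 1278
CON1 = 759 / 1278 = 0.5939
Base: 419 + 24 + 269 + 162 + 47 = 921
CON3 = 759 / 921 = 0.8241
Difference = 82.41 − 59.39 = 23.02 percentage points

23.0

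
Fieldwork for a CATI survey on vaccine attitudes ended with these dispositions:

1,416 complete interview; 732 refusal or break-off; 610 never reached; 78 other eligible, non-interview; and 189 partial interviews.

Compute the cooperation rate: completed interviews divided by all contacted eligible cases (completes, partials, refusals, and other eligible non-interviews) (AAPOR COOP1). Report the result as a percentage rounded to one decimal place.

Num: 1416
Base: 1416 + 189 + 732 + 78 = 2415
COOP1 = 1416 / 2415 = 0.5863

58.6%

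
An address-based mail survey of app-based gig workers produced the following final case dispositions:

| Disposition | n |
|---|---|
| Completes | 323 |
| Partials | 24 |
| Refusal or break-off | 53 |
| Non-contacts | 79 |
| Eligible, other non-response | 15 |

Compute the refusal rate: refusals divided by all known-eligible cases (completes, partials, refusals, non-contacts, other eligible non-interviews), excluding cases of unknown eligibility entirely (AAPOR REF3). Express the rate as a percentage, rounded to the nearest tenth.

Numerator = 53
Base = 323 + 24 + 53 + 79 + 15 = 494
REF3 = 53 / 494 = 0.1073

10.7%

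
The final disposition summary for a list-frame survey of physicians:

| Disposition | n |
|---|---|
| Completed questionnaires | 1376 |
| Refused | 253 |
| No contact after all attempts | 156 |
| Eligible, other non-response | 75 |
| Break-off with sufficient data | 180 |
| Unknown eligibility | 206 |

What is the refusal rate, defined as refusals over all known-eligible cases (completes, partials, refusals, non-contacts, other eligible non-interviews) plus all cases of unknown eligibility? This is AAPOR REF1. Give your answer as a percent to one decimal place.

Top: 253
Denom: 1376 + 180 + 253 + 156 + 75 + 206 = 2246
REF1 = 253 / 2246 = 0.1126

11.3%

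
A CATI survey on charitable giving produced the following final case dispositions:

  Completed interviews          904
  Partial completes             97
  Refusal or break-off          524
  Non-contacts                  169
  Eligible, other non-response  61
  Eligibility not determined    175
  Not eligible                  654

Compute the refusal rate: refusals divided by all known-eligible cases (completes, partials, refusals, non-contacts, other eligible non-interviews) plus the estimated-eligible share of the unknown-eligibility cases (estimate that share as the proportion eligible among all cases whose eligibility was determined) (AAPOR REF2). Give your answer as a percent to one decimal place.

27.8%

Numerator: 524
Eligible (known): 904 + 97 + 524 + 169 + 61 = 1755
e = 1755 / (1755 + 654) = 1755 / 2409 = 0.7285
Estimated eligible among unknowns: 0.7285 × 175 = 127.49
Base: 1755 + 127.49 = 1882.49
REF2 = 524 / 1882.49 = 0.2784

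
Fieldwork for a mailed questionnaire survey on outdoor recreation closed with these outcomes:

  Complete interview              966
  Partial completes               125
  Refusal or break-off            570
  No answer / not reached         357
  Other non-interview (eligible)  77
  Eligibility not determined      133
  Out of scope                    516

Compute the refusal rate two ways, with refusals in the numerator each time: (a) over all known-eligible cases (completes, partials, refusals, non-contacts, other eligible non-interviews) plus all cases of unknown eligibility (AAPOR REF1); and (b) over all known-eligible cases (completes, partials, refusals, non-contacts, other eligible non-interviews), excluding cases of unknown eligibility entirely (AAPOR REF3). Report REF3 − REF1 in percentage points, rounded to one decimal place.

Numerator = 570
Base = 966 + 125 + 570 + 357 + 77 + 133 = 2228
REF1 = 570 / 2228 = 0.2558
Base = 966 + 125 + 570 + 357 + 77 = 2095
REF3 = 570 / 2095 = 0.2721
Difference = 27.21 − 25.58 = 1.63 percentage points

1.6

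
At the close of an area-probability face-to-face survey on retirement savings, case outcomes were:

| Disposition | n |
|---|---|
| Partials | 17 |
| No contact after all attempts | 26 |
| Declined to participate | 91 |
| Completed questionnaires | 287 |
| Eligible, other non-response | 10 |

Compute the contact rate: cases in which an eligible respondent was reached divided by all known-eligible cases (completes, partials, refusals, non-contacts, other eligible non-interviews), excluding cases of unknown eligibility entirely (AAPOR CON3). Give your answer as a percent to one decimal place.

94.0%

Num → 287 + 17 + 91 + 10 = 405
Denom → 287 + 17 + 91 + 26 + 10 = 431
CON3 = 405 / 431 = 0.9397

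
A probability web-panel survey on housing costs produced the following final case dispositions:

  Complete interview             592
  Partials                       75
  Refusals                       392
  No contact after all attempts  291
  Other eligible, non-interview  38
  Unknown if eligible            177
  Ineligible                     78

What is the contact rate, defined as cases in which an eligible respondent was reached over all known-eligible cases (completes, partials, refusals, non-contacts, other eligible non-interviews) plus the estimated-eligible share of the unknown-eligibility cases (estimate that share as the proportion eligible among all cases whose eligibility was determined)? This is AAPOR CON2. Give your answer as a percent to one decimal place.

70.5%

Num → 592 + 75 + 392 + 38 = 1097
Known eligible → 592 + 75 + 392 + 291 + 38 = 1388
e = 1388 / (1388 + 78) = 1388 / 1466 = 0.9468
Eligible share of unknowns → 0.9468 × 177 = 167.58
Base → 1388 + 167.58 = 1555.58
CON2 = 1097 / 1555.58 = 0.7052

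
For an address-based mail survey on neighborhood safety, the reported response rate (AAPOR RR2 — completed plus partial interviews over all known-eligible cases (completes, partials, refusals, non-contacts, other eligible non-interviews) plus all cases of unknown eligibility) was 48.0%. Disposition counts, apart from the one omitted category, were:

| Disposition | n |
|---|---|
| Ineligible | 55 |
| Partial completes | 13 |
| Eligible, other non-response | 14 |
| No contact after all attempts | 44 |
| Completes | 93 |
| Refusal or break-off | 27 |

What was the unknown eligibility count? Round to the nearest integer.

Top: 93 + 13 = 106
RR2 = 106 / D = 0.480
D = 106 / 0.480 = 220.8
Rest of base = 191
unknown eligibility = 220.8 − 191 ≈ 30

30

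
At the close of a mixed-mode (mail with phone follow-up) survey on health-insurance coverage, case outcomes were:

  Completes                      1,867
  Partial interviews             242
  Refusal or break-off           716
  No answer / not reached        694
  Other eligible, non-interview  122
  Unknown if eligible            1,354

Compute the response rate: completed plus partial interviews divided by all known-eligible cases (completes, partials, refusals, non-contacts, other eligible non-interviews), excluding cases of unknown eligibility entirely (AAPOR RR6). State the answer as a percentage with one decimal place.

57.9%

Num: 1867 + 242 = 2109
Denominator: 1867 + 242 + 716 + 694 + 122 = 3641
RR6 = 2109 / 3641 = 0.5792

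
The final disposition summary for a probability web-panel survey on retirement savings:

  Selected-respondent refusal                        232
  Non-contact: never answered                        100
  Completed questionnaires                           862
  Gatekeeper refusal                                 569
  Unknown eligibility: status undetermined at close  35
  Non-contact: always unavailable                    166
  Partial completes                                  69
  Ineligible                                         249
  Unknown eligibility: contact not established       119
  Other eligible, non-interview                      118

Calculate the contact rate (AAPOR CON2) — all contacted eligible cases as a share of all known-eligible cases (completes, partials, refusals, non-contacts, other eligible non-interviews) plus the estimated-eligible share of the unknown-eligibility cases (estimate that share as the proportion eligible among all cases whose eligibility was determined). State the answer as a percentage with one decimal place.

Refusal or break-off = 569 + 232 = 801
No answer / not reached = 100 + 166 = 266
Undetermined eligibility = 119 + 35 = 154
Numerator → 862 + 69 + 801 + 118 = 1850
Eligible (known) → 862 + 69 + 801 + 266 + 118 = 2116
e = 2116 / (2116 + 249) = 2116 / 2365 = 0.8947
e × U → 0.8947 × 154 = 137.78
Base → 2116 + 137.78 = 2253.78
CON2 = 1850 / 2253.78 = 0.8208

82.1%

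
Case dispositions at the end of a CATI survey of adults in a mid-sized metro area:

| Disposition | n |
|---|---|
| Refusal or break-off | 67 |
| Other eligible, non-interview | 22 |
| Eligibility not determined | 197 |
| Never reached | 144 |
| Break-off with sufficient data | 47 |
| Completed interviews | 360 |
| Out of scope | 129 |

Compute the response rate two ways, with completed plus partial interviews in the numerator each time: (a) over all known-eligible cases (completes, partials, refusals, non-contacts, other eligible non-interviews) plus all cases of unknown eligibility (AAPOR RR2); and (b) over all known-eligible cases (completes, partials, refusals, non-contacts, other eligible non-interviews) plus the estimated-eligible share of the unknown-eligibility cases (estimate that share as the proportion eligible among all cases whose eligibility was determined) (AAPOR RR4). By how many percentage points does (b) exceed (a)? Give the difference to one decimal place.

2.0

Top: 360 + 47 = 407
Denom: 360 + 47 + 67 + 144 + 22 + 197 = 837
RR2 = 407 / 837 = 0.4863
Determined eligible: 360 + 47 + 67 + 144 + 22 = 640
e = 640 / (640 + 129) = 640 / 769 = 0.8322
e × U: 0.8322 × 197 = 163.94
Denom: 640 + 163.94 = 803.94
RR4 = 407 / 803.94 = 0.5063
Difference = 50.63 − 48.63 = 2.00 percentage points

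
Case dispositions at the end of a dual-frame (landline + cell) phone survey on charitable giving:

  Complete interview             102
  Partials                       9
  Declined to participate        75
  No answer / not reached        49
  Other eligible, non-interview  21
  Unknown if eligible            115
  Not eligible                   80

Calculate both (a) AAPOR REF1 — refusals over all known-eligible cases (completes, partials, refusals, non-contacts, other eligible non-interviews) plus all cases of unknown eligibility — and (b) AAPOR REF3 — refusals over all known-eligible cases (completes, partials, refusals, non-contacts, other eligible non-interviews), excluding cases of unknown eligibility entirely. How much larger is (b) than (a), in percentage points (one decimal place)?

9.1

Top: 75
Denom: 102 + 9 + 75 + 49 + 21 + 115 = 371
REF1 = 75 / 371 = 0.2022
Denom: 102 + 9 + 75 + 49 + 21 = 256
REF3 = 75 / 256 = 0.2930
Difference = 29.30 − 20.22 = 9.08 percentage points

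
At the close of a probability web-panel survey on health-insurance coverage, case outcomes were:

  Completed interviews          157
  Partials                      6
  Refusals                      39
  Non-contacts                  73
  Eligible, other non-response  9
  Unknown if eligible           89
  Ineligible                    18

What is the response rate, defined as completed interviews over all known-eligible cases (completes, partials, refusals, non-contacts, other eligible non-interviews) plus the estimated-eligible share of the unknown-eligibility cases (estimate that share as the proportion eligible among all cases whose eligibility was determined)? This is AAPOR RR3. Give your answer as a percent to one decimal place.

42.7%

Numerator → 157
Eligible (known) → 157 + 6 + 39 + 73 + 9 = 284
e = 284 / (284 + 18) = 284 / 302 = 0.9404
e × U → 0.9404 × 89 = 83.70
Base → 284 + 83.70 = 367.70
RR3 = 157 / 367.70 = 0.4270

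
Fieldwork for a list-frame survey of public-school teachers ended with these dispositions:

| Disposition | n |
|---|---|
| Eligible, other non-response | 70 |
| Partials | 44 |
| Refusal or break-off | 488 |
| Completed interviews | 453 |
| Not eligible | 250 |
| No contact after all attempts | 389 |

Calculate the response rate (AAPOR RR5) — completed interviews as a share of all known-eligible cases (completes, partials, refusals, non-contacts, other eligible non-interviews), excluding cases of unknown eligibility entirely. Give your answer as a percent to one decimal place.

31.4%

Top = 453
Base = 453 + 44 + 488 + 389 + 70 = 1444
RR5 = 453 / 1444 = 0.3137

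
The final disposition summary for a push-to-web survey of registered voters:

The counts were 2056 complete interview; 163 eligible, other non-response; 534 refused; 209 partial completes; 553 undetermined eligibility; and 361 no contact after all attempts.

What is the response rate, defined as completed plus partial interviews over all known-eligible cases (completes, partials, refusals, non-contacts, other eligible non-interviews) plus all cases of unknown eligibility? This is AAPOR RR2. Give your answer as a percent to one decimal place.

58.4%

Numerator: 2056 + 209 = 2265
Denominator: 2056 + 209 + 534 + 361 + 163 + 553 = 3876
RR2 = 2265 / 3876 = 0.5844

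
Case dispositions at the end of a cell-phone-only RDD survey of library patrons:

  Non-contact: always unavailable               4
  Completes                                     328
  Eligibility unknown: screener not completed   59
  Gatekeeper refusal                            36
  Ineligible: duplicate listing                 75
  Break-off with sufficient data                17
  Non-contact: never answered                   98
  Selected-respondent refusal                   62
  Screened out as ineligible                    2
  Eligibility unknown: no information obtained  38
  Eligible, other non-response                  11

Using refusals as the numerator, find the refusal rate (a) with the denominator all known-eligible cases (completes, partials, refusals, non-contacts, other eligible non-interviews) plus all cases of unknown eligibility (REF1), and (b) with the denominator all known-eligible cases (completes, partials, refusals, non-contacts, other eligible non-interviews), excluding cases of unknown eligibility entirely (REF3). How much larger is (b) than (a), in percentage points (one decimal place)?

Refusals = 36 + 62 = 98
Non-contacts = 98 + 4 = 102
Unknown eligibility = 59 + 38 = 97
Not eligible = 2 + 75 = 77
Numerator → 98
Base → 328 + 17 + 98 + 102 + 11 + 97 = 653
REF1 = 98 / 653 = 0.1501
Base → 328 + 17 + 98 + 102 + 11 = 556
REF3 = 98 / 556 = 0.1763
Difference = 17.63 − 15.01 = 2.62 percentage points

2.6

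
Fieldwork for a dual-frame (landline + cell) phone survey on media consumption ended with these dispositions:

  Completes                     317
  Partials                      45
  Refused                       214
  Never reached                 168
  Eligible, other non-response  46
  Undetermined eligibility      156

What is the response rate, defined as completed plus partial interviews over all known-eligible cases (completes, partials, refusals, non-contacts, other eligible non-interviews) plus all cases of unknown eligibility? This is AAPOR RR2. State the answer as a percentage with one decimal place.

38.3%

Num = 317 + 45 = 362
Denominator = 317 + 45 + 214 + 168 + 46 + 156 = 946
RR2 = 362 / 946 = 0.3827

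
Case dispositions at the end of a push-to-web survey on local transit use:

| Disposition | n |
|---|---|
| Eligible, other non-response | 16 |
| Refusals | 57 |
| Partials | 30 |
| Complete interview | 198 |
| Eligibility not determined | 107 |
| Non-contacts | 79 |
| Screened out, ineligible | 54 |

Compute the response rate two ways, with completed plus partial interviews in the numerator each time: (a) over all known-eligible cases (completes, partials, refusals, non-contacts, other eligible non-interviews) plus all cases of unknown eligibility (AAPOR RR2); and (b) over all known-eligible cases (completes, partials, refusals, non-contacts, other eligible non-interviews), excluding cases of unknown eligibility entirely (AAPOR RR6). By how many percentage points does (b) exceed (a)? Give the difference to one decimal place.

Top = 198 + 30 = 228
Base = 198 + 30 + 57 + 79 + 16 + 107 = 487
RR2 = 228 / 487 = 0.4682
Base = 198 + 30 + 57 + 79 + 16 = 380
RR6 = 228 / 380 = 0.6000
Difference = 60.00 − 46.82 = 13.18 percentage points

13.2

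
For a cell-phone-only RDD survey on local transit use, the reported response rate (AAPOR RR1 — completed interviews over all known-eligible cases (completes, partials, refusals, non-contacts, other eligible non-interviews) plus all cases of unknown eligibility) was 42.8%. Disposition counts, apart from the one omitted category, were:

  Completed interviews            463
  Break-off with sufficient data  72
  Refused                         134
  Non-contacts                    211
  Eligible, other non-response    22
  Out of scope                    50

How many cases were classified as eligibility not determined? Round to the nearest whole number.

180

RR1 = 463 / D = 0.428
D = 463 / 0.428 = 1081.8
Remaining denominator categories sum to 902
eligibility not determined = 1081.8 − 902 ≈ 180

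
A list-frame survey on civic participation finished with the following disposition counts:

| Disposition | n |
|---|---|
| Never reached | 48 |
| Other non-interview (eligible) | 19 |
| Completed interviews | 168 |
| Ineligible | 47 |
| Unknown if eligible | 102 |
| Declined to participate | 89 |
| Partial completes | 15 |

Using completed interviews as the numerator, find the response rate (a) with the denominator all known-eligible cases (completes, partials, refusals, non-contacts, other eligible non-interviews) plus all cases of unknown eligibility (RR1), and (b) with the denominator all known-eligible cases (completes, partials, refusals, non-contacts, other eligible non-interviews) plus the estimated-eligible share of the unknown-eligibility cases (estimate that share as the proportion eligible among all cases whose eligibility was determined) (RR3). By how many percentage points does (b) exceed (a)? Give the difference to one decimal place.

Numerator = 168
Denom = 168 + 15 + 89 + 48 + 19 + 102 = 441
RR1 = 168 / 441 = 0.3810
Determined eligible = 168 + 15 + 89 + 48 + 19 = 339
e = 339 / (339 + 47) = 339 / 386 = 0.8782
e × U = 0.8782 × 102 = 89.58
Denom = 339 + 89.58 = 428.58
RR3 = 168 / 428.58 = 0.3920
Difference = 39.20 − 38.10 = 1.10 percentage points

1.1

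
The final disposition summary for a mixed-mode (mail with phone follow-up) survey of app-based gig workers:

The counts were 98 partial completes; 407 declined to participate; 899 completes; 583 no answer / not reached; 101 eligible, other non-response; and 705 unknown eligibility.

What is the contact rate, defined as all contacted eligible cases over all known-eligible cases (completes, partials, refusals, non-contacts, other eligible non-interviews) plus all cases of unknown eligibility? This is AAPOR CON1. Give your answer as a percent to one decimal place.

Numerator → 899 + 98 + 407 + 101 = 1505
Denom → 899 + 98 + 407 + 583 + 101 + 705 = 2793
CON1 = 1505 / 2793 = 0.5388

53.9%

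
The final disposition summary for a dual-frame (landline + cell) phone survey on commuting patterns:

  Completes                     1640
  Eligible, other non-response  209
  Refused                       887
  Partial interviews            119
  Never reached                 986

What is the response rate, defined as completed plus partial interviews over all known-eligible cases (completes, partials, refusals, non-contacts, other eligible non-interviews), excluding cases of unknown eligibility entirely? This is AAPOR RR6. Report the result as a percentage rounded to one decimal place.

Numerator: 1640 + 119 = 1759
Base: 1640 + 119 + 887 + 986 + 209 = 3841
RR6 = 1759 / 3841 = 0.4580

45.8%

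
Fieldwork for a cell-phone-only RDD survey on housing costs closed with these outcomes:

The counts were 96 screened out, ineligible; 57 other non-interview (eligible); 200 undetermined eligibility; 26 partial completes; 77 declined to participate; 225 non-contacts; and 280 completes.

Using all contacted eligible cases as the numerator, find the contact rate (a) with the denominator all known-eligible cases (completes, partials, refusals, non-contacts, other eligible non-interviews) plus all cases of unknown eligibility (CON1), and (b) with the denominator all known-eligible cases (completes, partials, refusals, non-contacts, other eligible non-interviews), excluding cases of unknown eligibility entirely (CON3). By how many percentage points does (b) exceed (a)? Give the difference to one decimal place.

15.3

Num: 280 + 26 + 77 + 57 = 440
Denom: 280 + 26 + 77 + 225 + 57 + 200 = 865
CON1 = 440 / 865 = 0.5087
Denom: 280 + 26 + 77 + 225 + 57 = 665
CON3 = 440 / 665 = 0.6617
Difference = 66.17 − 50.87 = 15.30 percentage points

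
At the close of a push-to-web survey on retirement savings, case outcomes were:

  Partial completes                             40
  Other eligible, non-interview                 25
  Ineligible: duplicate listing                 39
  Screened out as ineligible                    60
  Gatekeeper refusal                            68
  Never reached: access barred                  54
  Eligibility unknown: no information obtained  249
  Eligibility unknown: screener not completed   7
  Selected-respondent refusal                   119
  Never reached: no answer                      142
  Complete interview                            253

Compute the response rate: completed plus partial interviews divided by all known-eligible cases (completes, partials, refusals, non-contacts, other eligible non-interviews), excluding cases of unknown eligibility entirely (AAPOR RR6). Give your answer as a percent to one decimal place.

41.8%

Refusal or break-off = 68 + 119 = 187
Non-contacts = 142 + 54 = 196
Eligibility not determined = 7 + 249 = 256
Out of scope = 60 + 39 = 99
Num → 253 + 40 = 293
Base → 253 + 40 + 187 + 196 + 25 = 701
RR6 = 293 / 701 = 0.4180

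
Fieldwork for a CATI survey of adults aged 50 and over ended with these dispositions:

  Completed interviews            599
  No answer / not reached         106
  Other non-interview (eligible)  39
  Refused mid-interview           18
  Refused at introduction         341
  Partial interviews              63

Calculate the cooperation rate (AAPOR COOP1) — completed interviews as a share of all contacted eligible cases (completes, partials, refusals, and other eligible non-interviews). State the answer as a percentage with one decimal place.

56.5%

Refused = 341 + 18 = 359
Numerator: 599
Base: 599 + 63 + 359 + 39 = 1060
COOP1 = 599 / 1060 = 0.5651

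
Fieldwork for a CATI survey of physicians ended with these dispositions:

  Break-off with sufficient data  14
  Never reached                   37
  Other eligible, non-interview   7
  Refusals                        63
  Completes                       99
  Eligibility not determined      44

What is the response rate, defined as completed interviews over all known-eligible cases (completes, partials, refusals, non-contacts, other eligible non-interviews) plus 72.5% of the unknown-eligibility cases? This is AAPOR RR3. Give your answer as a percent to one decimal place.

Numerator → 99
Known eligible → 99 + 14 + 63 + 37 + 7 = 220
e × U → 0.7250 × 44 = 31.90
Denom → 220 + 31.90 = 251.90
RR3 = 99 / 251.90 = 0.3930

39.3%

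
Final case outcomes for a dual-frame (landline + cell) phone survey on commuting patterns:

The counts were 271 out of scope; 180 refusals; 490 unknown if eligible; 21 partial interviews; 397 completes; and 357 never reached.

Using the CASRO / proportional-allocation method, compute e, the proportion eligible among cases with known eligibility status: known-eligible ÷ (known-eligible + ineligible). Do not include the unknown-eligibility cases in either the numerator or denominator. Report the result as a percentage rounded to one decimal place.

77.9%

Eligible (known) → 397 + 21 + 180 + 357 = 955
e = 955 / (955 + 271) = 955 / 1226 = 0.7790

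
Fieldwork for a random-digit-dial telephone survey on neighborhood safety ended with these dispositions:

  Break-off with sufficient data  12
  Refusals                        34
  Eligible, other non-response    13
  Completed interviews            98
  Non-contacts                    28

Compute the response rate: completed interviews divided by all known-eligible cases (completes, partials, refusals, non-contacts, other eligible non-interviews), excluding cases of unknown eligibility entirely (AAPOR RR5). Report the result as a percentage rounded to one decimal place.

53.0%

Top: 98
Denom: 98 + 12 + 34 + 28 + 13 = 185
RR5 = 98 / 185 = 0.5297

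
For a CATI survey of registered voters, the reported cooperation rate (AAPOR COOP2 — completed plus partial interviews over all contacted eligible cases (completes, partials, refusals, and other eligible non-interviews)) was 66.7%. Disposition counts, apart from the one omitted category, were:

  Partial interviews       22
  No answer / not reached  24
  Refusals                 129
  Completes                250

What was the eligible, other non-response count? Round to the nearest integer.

Num = 250 + 22 = 272
COOP2 = 272 / D = 0.667
D = 272 / 0.667 = 407.8
Rest of base = 401
eligible, other non-response = 407.8 − 401 ≈ 7

7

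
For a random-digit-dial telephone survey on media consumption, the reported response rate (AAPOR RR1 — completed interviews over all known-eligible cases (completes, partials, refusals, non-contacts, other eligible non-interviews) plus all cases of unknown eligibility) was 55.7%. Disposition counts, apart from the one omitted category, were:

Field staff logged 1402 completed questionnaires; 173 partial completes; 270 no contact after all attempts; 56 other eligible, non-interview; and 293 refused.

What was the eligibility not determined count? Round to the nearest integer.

323

RR1 = 1402 / D = 0.557
D = 1402 / 0.557 = 2517.1
Remaining denominator categories sum to 2194
eligibility not determined = 2517.1 − 2194 ≈ 323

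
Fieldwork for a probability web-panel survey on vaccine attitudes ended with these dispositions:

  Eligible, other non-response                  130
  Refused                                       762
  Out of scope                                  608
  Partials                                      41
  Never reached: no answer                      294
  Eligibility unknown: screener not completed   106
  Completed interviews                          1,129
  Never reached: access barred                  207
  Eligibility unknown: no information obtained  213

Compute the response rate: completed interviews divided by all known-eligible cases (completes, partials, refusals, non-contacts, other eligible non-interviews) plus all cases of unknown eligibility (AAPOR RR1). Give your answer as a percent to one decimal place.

No answer / not reached = 294 + 207 = 501
Undetermined eligibility = 106 + 213 = 319
Top: 1129
Base: 1129 + 41 + 762 + 501 + 130 + 319 = 2882
RR1 = 1129 / 2882 = 0.3917

39.2%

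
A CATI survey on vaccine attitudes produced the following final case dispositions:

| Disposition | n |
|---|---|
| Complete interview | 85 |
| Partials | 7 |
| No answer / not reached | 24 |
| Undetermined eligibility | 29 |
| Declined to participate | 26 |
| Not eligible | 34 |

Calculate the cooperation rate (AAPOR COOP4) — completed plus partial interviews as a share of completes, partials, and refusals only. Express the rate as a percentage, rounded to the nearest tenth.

78.0%

Num: 85 + 7 = 92
Denominator: 85 + 7 + 26 = 118
COOP4 = 92 / 118 = 0.7797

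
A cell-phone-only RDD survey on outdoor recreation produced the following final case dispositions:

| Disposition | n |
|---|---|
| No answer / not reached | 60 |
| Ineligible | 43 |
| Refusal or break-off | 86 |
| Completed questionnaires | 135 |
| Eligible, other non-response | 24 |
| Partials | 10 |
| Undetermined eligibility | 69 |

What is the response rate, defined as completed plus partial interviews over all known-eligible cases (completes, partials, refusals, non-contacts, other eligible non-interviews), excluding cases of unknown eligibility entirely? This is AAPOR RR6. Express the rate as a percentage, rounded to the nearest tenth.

Num → 135 + 10 = 145
Denom → 135 + 10 + 86 + 60 + 24 = 315
RR6 = 145 / 315 = 0.4603

46.0%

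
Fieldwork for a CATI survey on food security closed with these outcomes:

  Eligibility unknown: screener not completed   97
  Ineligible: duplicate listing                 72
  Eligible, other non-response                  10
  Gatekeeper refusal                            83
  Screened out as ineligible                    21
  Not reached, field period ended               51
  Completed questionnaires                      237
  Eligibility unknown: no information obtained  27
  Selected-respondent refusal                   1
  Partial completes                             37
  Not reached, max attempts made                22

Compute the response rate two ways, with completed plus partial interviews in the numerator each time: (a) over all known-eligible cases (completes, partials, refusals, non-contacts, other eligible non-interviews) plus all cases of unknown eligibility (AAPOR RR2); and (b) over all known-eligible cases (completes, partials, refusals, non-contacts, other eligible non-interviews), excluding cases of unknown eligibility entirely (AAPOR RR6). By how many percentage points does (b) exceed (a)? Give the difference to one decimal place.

Refused = 83 + 1 = 84
No contact after all attempts = 51 + 22 = 73
Eligibility not determined = 97 + 27 = 124
Out of scope = 21 + 72 = 93
Numerator → 237 + 37 = 274
Denom → 237 + 37 + 84 + 73 + 10 + 124 = 565
RR2 = 274 / 565 = 0.4850
Denom → 237 + 37 + 84 + 73 + 10 = 441
RR6 = 274 / 441 = 0.6213
Difference = 62.13 − 48.50 = 13.63 percentage points

13.6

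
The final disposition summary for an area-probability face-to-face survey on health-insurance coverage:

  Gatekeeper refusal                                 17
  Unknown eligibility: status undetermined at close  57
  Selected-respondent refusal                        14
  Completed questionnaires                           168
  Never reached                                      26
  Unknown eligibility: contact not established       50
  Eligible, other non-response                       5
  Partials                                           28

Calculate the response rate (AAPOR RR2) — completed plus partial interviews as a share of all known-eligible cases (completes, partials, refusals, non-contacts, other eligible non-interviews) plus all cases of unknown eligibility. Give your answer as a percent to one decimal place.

53.7%

Refused = 17 + 14 = 31
Undetermined eligibility = 50 + 57 = 107
Num: 168 + 28 = 196
Denominator: 168 + 28 + 31 + 26 + 5 + 107 = 365
RR2 = 196 / 365 = 0.5370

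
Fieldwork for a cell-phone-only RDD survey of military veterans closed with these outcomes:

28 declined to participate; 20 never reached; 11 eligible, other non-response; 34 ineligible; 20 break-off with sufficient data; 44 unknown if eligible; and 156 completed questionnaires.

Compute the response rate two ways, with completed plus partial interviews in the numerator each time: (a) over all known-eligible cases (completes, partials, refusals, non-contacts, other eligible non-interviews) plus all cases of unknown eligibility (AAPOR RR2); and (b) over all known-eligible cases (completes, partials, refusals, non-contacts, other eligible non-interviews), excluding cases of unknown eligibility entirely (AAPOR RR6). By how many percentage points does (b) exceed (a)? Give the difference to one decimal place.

11.8

Top → 156 + 20 = 176
Denom → 156 + 20 + 28 + 20 + 11 + 44 = 279
RR2 = 176 / 279 = 0.6308
Denom → 156 + 20 + 28 + 20 + 11 = 235
RR6 = 176 / 235 = 0.7489
Difference = 74.89 − 63.08 = 11.81 percentage points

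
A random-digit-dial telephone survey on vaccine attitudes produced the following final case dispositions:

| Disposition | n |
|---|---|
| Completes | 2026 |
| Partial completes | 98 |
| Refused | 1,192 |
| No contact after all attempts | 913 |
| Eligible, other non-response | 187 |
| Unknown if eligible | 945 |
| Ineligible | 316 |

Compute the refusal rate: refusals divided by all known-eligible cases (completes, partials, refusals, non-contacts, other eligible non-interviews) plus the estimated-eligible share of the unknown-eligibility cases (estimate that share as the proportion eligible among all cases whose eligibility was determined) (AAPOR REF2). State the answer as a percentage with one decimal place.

Num = 1192
Eligible (known) = 2026 + 98 + 1192 + 913 + 187 = 4416
e = 4416 / (4416 + 316) = 4416 / 4732 = 0.9332
e × U = 0.9332 × 945 = 881.87
Denominator = 4416 + 881.87 = 5297.87
REF2 = 1192 / 5297.87 = 0.2250

22.5%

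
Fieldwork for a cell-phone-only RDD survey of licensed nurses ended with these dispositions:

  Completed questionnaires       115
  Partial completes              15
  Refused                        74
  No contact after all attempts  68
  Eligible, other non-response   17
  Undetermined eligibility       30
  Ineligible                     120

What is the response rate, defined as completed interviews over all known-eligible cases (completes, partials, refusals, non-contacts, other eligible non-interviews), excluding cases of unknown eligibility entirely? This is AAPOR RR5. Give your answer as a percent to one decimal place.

39.8%

Numerator = 115
Denom = 115 + 15 + 74 + 68 + 17 = 289
RR5 = 115 / 289 = 0.3979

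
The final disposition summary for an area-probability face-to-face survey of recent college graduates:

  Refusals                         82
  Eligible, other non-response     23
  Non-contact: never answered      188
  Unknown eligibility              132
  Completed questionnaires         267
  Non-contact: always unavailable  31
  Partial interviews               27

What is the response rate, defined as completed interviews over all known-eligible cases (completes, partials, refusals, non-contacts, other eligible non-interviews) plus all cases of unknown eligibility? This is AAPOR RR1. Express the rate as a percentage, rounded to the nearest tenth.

Never reached = 188 + 31 = 219
Top = 267
Base = 267 + 27 + 82 + 219 + 23 + 132 = 750
RR1 = 267 / 750 = 0.3560

35.6%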